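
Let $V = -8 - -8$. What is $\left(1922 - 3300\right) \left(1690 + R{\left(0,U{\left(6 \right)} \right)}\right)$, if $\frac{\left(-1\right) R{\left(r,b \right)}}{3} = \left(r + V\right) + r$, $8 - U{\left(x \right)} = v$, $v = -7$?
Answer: $-2328820$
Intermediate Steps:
$V = 0$ ($V = -8 + 8 = 0$)
$U{\left(x \right)} = 15$ ($U{\left(x \right)} = 8 - -7 = 8 + 7 = 15$)
$R{\left(r,b \right)} = - 6 r$ ($R{\left(r,b \right)} = - 3 \left(\left(r + 0\right) + r\right) = - 3 \left(r + r\right) = - 3 \cdot 2 r = - 6 r$)
$\left(1922 - 3300\right) \left(1690 + R{\left(0,U{\left(6 \right)} \right)}\right) = \left(1922 - 3300\right) \left(1690 - 0\right) = - 1378 \left(1690 + 0\right) = \left(-1378\right) 1690 = -2328820$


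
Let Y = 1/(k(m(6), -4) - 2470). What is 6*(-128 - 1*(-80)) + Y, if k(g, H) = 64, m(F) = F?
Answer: -692929/2406 ≈ -288.00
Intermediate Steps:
Y = -1/2406 (Y = 1/(64 - 2470) = 1/(-2406) = -1/2406 ≈ -0.00041563)
6*(-128 - 1*(-80)) + Y = 6*(-128 - 1*(-80)) - 1/2406 = 6*(-128 + 80) - 1/2406 = 6*(-48) - 1/2406 = -288 - 1/2406 = -692929/2406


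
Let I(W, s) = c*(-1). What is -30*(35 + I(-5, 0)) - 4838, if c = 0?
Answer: -5888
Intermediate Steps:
I(W, s) = 0 (I(W, s) = 0*(-1) = 0)
-30*(35 + I(-5, 0)) - 4838 = -30*(35 + 0) - 4838 = -30*35 - 4838 = -1050 - 4838 = -5888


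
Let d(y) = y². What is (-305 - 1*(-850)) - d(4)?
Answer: 529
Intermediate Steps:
(-305 - 1*(-850)) - d(4) = (-305 - 1*(-850)) - 1*4² = (-305 + 850) - 1*16 = 545 - 16 = 529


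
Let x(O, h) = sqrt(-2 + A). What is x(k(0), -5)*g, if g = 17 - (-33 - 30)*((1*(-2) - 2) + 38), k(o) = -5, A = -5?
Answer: 2159*I*sqrt(7) ≈ 5712.2*I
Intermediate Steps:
x(O, h) = I*sqrt(7) (x(O, h) = sqrt(-2 - 5) = sqrt(-7) = I*sqrt(7))
g = 2159 (g = 17 - (-63)*((-2 - 2) + 38) = 17 - (-63)*(-4 + 38) = 17 - (-63)*34 = 17 - 1*(-2142) = 17 + 2142 = 2159)
x(k(0), -5)*g = (I*sqrt(7))*2159 = 2159*I*sqrt(7)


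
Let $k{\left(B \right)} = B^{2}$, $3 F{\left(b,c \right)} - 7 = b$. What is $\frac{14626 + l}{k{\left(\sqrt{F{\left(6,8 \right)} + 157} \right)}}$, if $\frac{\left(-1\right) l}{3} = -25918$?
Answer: $\frac{69285}{121} \approx 572.6$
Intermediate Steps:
$l = 77754$ ($l = \left(-3\right) \left(-25918\right) = 77754$)
$F{\left(b,c \right)} = \frac{7}{3} + \frac{b}{3}$
$\frac{14626 + l}{k{\left(\sqrt{F{\left(6,8 \right)} + 157} \right)}} = \frac{14626 + 77754}{\left(\sqrt{\left(\frac{7}{3} + \frac{1}{3} \cdot 6\right) + 157}\right)^{2}} = \frac{92380}{\left(\sqrt{\left(\frac{7}{3} + 2\right) + 157}\right)^{2}} = \frac{92380}{\left(\sqrt{\frac{13}{3} + 157}\right)^{2}} = \frac{92380}{\left(\sqrt{\frac{484}{3}}\right)^{2}} = \frac{92380}{\left(\frac{22 \sqrt{3}}{3}\right)^{2}} = \frac{92380}{\frac{484}{3}} = 92380 \cdot \frac{3}{484} = \frac{69285}{121}$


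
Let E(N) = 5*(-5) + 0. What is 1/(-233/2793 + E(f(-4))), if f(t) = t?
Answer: -2793/70058 ≈ -0.039867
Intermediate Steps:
E(N) = -25 (E(N) = -25 + 0 = -25)
1/(-233/2793 + E(f(-4))) = 1/(-233/2793 - 25) = 1/(-70058/2793) = -2793/70058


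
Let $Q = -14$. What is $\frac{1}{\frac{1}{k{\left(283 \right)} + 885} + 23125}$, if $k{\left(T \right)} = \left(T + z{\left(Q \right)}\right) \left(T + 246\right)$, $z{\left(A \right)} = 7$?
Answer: $\frac{154295}{3568071876} \approx 4.3243 \cdot 10^{-5}$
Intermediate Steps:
$k{\left(T \right)} = \left(7 + T\right) \left(246 + T\right)$ ($k{\left(T \right)} = \left(T + 7\right) \left(T + 246\right) = \left(7 + T\right) \left(246 + T\right)$)
$\frac{1}{\frac{1}{k{\left(283 \right)} + 885} + 23125} = \frac{1}{\frac{1}{\left(1722 + 283^{2} + 253 \cdot 283\right) + 885} + 23125} = \frac{1}{\frac{1}{\left(1722 + 80089 + 71599\right) + 885} + 23125} = \frac{1}{\frac{1}{153410 + 885} + 23125} = \frac{1}{\frac{1}{154295} + 23125} = \frac{1}{\frac{3568071876}{154295}} = \frac{154295}{3568071876}$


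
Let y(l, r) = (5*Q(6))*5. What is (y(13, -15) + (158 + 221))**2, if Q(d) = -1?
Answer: 125316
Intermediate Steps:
y(l, r) = -25 (y(l, r) = (5*(-1))*5 = -5*5 = -25)
(y(13, -15) + (158 + 221))**2 = (-25 + (158 + 221))**2 = (-25 + 379)**2 = 354**2 = 125316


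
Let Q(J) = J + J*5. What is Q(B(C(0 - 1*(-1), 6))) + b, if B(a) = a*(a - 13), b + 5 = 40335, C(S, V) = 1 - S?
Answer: 40330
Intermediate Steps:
b = 40330 (b = -5 + 40335 = 40330)
B(a) = a*(-13 + a)
Q(J) = 6*J (Q(J) = J + 5*J = 6*J)
Q(B(C(0 - 1*(-1), 6))) + b = 6*((1 - (0 - 1*(-1)))*(-13 + (1 - (0 - 1*(-1))))) + 40330 = 6*((1 - (0 + 1))*(-13 + (1 - (0 + 1)))) + 40330 = 6*((1 - 1*1)*(-13 + (1 - 1*1))) + 40330 = 6*((1 - 1)*(-13 + (1 - 1))) + 40330 = 6*(0*(-13 + 0)) + 40330 = 6*(0*(-13)) + 40330 = 6*0 + 40330 = 0 + 40330 = 40330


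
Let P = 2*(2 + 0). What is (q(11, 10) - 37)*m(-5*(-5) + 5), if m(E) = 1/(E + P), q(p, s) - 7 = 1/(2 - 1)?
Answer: -29/34 ≈ -0.85294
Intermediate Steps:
P = 4 (P = 2*2 = 4)
q(p, s) = 8 (q(p, s) = 7 + 1/(2 - 1) = 7 + 1/1 = 7 + 1 = 8)
m(E) = 1/(4 + E) (m(E) = 1/(E + 4) = 1/(4 + E))
(q(11, 10) - 37)*m(-5*(-5) + 5) = (8 - 37)/(4 + (-5*(-5) + 5)) = -29/(4 + (25 + 5)) = -29/(4 + 30) = -29/34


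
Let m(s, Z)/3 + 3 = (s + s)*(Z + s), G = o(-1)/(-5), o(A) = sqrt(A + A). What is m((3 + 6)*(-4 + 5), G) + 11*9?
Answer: 576 - 54*I*sqrt(2)/5 ≈ 576.0 - 15.274*I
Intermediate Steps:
o(A) = sqrt(2)*sqrt(A) (o(A) = sqrt(2*A) = sqrt(2)*sqrt(A))
G = -I*sqrt(2)/5 (G = (sqrt(2)*sqrt(-1))/(-5) = (sqrt(2)*I)*(-1/5) = (I*sqrt(2))*(-1/5) = -I*sqrt(2)/5 ≈ -0.28284*I)
m(s, Z) = -9 + 6*s*(Z + s) (m(s, Z) = -9 + 3*((s + s)*(Z + s)) = -9 + 3*((2*s)*(Z + s)) = -9 + 3*(2*s*(Z + s)) = -9 + 6*s*(Z + s))
m((3 + 6)*(-4 + 5), G) + 11*9 = (-9 + 6*((3 + 6)*(-4 + 5))**2 + 6*(-I*sqrt(2)/5)*((3 + 6)*(-4 + 5))) + 11*9 = (-9 + 6*(9*1)**2 + 6*(-I*sqrt(2)/5)*(9*1)) + 99 = (-9 + 6*9**2 + 6*(-I*sqrt(2)/5)*9) + 99 = (-9 + 6*81 - 54*I*sqrt(2)/5) + 99 = (-9 + 486 - 54*I*sqrt(2)/5) + 99 = (477 - 54*I*sqrt(2)/5) + 99 = 576 - 54*I*sqrt(2)/5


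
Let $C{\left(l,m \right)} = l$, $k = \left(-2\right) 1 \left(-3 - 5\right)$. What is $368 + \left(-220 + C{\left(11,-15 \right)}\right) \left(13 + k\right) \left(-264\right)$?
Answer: $1600472$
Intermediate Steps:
$k = 16$ ($k = - 2 \left(-3 - 5\right) = \left(-2\right) \left(-8\right) = 16$)
$368 + \left(-220 + C{\left(11,-15 \right)}\right) \left(13 + k\right) \left(-264\right) = 368 + \left(-220 + 11\right) \left(13 + 16\right) \left(-264\right) = 368 + \left(-209\right) 29 \left(-264\right) = 368 - -1600104 = 368 + 1600104 = 1600472$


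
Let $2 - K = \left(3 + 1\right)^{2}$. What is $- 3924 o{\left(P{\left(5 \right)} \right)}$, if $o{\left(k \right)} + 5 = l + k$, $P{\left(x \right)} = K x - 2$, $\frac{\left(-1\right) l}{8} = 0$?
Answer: $302148$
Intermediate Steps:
$l = 0$ ($l = \left(-8\right) 0 = 0$)
$K = -14$ ($K = 2 - \left(3 + 1\right)^{2} = 2 - 4^{2} = 2 - 16 = -14$)
$P{\left(x \right)} = -2 - 14 x$ ($P{\left(x \right)} = - 14 x - 2 = -2 - 14 x$)
$o{\left(k \right)} = -5 + k$ ($o{\left(k \right)} = -5 + \left(0 + k\right) = -5 + k$)
$- 3924 o{\left(P{\left(5 \right)} \right)} = - 3924 \left(-5 - 72\right) = \left(-3924\right) \left(-77\right) = 302148$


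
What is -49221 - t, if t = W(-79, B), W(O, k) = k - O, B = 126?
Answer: -49426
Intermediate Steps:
t = 205 (t = 126 - 1*(-79) = 126 + 79 = 205)
-49221 - t = -49221 - 1*205 = -49221 - 205 = -49426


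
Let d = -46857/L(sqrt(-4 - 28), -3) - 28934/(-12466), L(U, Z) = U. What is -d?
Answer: -629/271 - 46857*I*sqrt(2)/8 ≈ -2.321 - 8283.2*I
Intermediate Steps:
d = 629/271 + 46857*I*sqrt(2)/8 (d = -46857/sqrt(-4 - 28) - 28934/(-12466) = -46857*(-I*sqrt(2)/8) - 28934*(-1/12466) = -46857*(-I*sqrt(2)/8) + 629/271 = -(-46857)*I*sqrt(2)/8 + 629/271 = 46857*I*sqrt(2)/8 + 629/271 = 629/271 + 46857*I*sqrt(2)/8 ≈ 2.321 + 8283.2*I)
-d = -(629/271 + 46857*I*sqrt(2)/8) = -629/271 - 46857*I*sqrt(2)/8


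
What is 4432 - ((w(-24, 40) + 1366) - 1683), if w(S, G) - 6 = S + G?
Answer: 4727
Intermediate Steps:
w(S, G) = 6 + G + S (w(S, G) = 6 + (S + G) = 6 + (G + S) = 6 + G + S)
4432 - ((w(-24, 40) + 1366) - 1683) = 4432 - (((6 + 40 - 24) + 1366) - 1683) = 4432 - ((22 + 1366) - 1683) = 4432 - (1388 - 1683) = 4432 - 1*(-295) = 4432 + 295 = 4727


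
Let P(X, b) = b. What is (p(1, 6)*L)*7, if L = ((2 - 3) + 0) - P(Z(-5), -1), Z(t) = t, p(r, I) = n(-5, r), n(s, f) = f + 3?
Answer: 0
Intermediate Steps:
n(s, f) = 3 + f
p(r, I) = 3 + r
L = 0 (L = ((2 - 3) + 0) - 1*(-1) = (-1 + 0) + 1 = -1 + 1 = 0)
(p(1, 6)*L)*7 = ((3 + 1)*0)*7 = (4*0)*7 = 0*7 = 0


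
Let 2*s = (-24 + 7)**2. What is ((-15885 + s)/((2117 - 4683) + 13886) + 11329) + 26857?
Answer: 864499559/22640 ≈ 38185.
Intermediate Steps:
s = 289/2 (s = (-24 + 7)**2/2 = (1/2)*(-17)**2 = (1/2)*289 = 289/2 ≈ 144.50)
((-15885 + s)/((2117 - 4683) + 13886) + 11329) + 26857 = ((-15885 + 289/2)/((2117 - 4683) + 13886) + 11329) + 26857 = (-31481/(2*(-2566 + 13886)) + 11329) + 26857 = (-31481/2/11320 + 11329) + 26857 = (-31481/2*1/11320 + 11329) + 26857 = (-31481/22640 + 11329) + 26857 = 256457079/22640 + 26857 = 864499559/22640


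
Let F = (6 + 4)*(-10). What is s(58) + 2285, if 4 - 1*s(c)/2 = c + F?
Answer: 2377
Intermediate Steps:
F = -100 (F = 10*(-10) = -100)
s(c) = 208 - 2*c (s(c) = 8 - 2*(c - 100) = 8 - 2*(-100 + c) = 8 + (200 - 2*c) = 208 - 2*c)
s(58) + 2285 = (208 - 2*58) + 2285 = (208 - 116) + 2285 = 92 + 2285 = 2377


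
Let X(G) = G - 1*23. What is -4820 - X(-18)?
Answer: -4779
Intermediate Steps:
X(G) = -23 + G (X(G) = G - 23 = -23 + G)
-4820 - X(-18) = -4820 - (-23 - 18) = -4820 - 1*(-41) = -4820 + 41 = -4779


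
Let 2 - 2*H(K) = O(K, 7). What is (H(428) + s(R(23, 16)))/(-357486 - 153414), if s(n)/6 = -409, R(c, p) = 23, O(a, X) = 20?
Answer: 821/170300 ≈ 0.0048209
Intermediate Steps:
H(K) = -9 (H(K) = 1 - ½*20 = 1 - 10 = -9)
s(n) = -2454 (s(n) = 6*(-409) = -2454)
(H(428) + s(R(23, 16)))/(-357486 - 153414) = (-9 - 2454)/(-357486 - 153414) = -2463/(-510900) = -2463*(-1/510900) = 821/170300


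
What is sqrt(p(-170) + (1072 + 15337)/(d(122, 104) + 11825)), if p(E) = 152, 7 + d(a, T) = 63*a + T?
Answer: 5*sqrt(587617446)/9804 ≈ 12.363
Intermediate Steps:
d(a, T) = -7 + T + 63*a (d(a, T) = -7 + (63*a + T) = -7 + (T + 63*a) = -7 + T + 63*a)
sqrt(p(-170) + (1072 + 15337)/(d(122, 104) + 11825)) = sqrt(152 + (1072 + 15337)/((-7 + 104 + 63*122) + 11825)) = sqrt(152 + 16409/((-7 + 104 + 7686) + 11825)) = sqrt(152 + 16409/(7783 + 11825)) = sqrt(152 + 16409/19608) = sqrt(2996825/19608) = 5*sqrt(587617446)/9804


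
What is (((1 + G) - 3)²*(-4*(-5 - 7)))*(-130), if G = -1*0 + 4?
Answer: -24960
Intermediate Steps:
G = 4 (G = 0 + 4 = 4)
(((1 + G) - 3)²*(-4*(-5 - 7)))*(-130) = (((1 + 4) - 3)²*(-4*(-5 - 7)))*(-130) = ((5 - 3)²*(-4*(-12)))*(-130) = (2²*48)*(-130) = (4*48)*(-130) = 192*(-130) = -24960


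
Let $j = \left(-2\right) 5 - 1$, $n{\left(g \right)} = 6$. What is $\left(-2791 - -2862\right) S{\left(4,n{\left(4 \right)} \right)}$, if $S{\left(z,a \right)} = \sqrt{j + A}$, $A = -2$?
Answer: $71 i \sqrt{13} \approx 255.99 i$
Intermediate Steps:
$j = -11$ ($j = -10 + \left(-1 + 0\right) = -10 - 1 = -11$)
$S{\left(z,a \right)} = i \sqrt{13}$ ($S{\left(z,a \right)} = \sqrt{-11 - 2} = \sqrt{-13} = i \sqrt{13}$)
$\left(-2791 - -2862\right) S{\left(4,n{\left(4 \right)} \right)} = \left(-2791 - -2862\right) i \sqrt{13} = \left(-2791 + 2862\right) i \sqrt{13} = 71 i \sqrt{13}$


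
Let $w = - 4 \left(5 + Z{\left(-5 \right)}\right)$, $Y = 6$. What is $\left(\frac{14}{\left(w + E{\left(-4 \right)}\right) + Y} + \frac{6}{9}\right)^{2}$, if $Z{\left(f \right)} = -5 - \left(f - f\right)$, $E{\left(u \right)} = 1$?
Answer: $\frac{64}{9} \approx 7.1111$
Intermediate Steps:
$Z{\left(f \right)} = -5$ ($Z{\left(f \right)} = -5 - 0 = -5 + 0 = -5$)
$w = 0$ ($w = - 4 \left(5 - 5\right) = \left(-4\right) 0 = 0$)
$\left(\frac{14}{\left(w + E{\left(-4 \right)}\right) + Y} + \frac{6}{9}\right)^{2} = \left(\frac{14}{\left(0 + 1\right) + 6} + \frac{6}{9}\right)^{2} = \left(\frac{14}{1 + 6} + 6 \cdot \frac{1}{9}\right)^{2} = \left(\frac{14}{7} + \frac{2}{3}\right)^{2} = \left(14 \cdot \frac{1}{7} + \frac{2}{3}\right)^{2} = \left(2 + \frac{2}{3}\right)^{2} = \left(\frac{8}{3}\right)^{2} = \frac{64}{9}$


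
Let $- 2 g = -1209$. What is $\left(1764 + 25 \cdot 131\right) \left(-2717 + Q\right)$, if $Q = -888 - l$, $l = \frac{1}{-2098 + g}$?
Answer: $- \frac{54260622187}{2987} \approx -1.8166 \cdot 10^{7}$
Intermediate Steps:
$g = \frac{1209}{2}$ ($g = \left(- \frac{1}{2}\right) \left(-1209\right) = \frac{1209}{2} \approx 604.5$)
$l = - \frac{2}{2987}$ ($l = \frac{1}{-2098 + \frac{1209}{2}} = \frac{1}{- \frac{2987}{2}} = - \frac{2}{2987} \approx -0.00066957$)
$Q = - \frac{2652454}{2987}$ ($Q = -888 - - \frac{2}{2987} = -888 + \frac{2}{2987} = - \frac{2652454}{2987} \approx -888.0$)
$\left(1764 + 25 \cdot 131\right) \left(-2717 + Q\right) = \left(1764 + 25 \cdot 131\right) \left(-2717 - \frac{2652454}{2987}\right) = \left(1764 + 3275\right) \left(- \frac{10768133}{2987}\right) = 5039 \left(- \frac{10768133}{2987}\right) = - \frac{54260622187}{2987}$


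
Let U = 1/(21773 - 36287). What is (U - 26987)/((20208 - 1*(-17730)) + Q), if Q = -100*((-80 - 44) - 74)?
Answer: -391689319/838009332 ≈ -0.46740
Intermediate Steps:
U = -1/14514 (U = 1/(-14514) = -1/14514 ≈ -6.8899e-5)
Q = 19800 (Q = -100*(-124 - 74) = -100*(-198) = 19800)
(U - 26987)/((20208 - 1*(-17730)) + Q) = (-1/14514 - 26987)/((20208 - 1*(-17730)) + 19800) = -391689319/(14514*((20208 + 17730) + 19800)) = -391689319/(14514*(37938 + 19800)) = -391689319/14514/57738 = -391689319/14514*1/57738 = -391689319/838009332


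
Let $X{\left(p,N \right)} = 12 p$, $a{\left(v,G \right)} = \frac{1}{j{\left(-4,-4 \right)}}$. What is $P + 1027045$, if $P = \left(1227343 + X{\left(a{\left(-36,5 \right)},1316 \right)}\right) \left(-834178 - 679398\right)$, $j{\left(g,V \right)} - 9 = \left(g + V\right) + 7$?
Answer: $-1857678151887$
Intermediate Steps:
$j{\left(g,V \right)} = 16 + V + g$ ($j{\left(g,V \right)} = 9 + \left(\left(g + V\right) + 7\right) = 9 + \left(\left(V + g\right) + 7\right) = 9 + \left(7 + V + g\right) = 16 + V + g$)
$a{\left(v,G \right)} = \frac{1}{8}$ ($a{\left(v,G \right)} = \frac{1}{16 - 4 - 4} = \frac{1}{8}$)
$P = -1857679178932$ ($P = \left(1227343 + 12 \cdot \frac{1}{8}\right) \left(-834178 - 679398\right) = \left(1227343 + \frac{3}{2}\right) \left(-1513576\right) = \frac{2454689}{2} \left(-1513576\right) = -1857679178932$)
$P + 1027045 = -1857679178932 + 1027045 = -1857678151887$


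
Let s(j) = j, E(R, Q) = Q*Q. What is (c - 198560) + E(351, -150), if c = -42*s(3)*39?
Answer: -180974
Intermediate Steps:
E(R, Q) = Q²
c = -4914 (c = -42*3*39 = -126*39 = -4914)
(c - 198560) + E(351, -150) = (-4914 - 198560) + (-150)² = -203474 + 22500 = -180974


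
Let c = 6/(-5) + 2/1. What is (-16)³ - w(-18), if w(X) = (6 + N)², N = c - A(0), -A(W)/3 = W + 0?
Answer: -103556/25 ≈ -4142.2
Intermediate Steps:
c = ⅘ (c = 6*(-⅕) + 2*1 = -6/5 + 2 = ⅘ ≈ 0.80000)
A(W) = -3*W (A(W) = -3*(W + 0) = -3*W)
N = ⅘ (N = ⅘ - (-3)*0 = ⅘ - 1*0 = ⅘ + 0 = ⅘ ≈ 0.80000)
w(X) = 1156/25 (w(X) = (6 + ⅘)² = (34/5)² = 1156/25)
(-16)³ - w(-18) = (-16)³ - 1*1156/25 = -4096 - 1156/25 = -103556/25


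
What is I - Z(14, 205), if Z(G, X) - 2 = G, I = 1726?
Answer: 1710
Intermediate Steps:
Z(G, X) = 2 + G
I - Z(14, 205) = 1726 - (2 + 14) = 1726 - 1*16 = 1726 - 16 = 1710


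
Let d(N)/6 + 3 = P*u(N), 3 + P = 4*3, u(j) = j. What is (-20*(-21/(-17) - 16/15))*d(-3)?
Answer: 10320/17 ≈ 607.06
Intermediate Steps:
P = 9 (P = -3 + 4*3 = -3 + 12 = 9)
d(N) = -18 + 54*N (d(N) = -18 + 6*(9*N) = -18 + 54*N)
(-20*(-21/(-17) - 16/15))*d(-3) = (-20*(-21/(-17) - 16/15))*(-18 + 54*(-3)) = (-20*(-21*(-1/17) - 16*1/15))*(-18 - 162) = -20*(21/17 - 16/15)*(-180) = -20*43/255*(-180) = -172/51*(-180) = 10320/17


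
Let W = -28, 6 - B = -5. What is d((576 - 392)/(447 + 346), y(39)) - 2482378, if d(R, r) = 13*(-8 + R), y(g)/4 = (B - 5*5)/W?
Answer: -151431218/61 ≈ -2.4825e+6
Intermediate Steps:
B = 11 (B = 6 - 1*(-5) = 6 + 5 = 11)
y(g) = 2 (y(g) = 4*((11 - 5*5)/(-28)) = 4*((11 - 25)*(-1/28)) = 4*(-14*(-1/28)) = 4*(1/2) = 2)
d(R, r) = -104 + 13*R
d((576 - 392)/(447 + 346), y(39)) - 2482378 = (-104 + 13*((576 - 392)/(447 + 346))) - 2482378 = (-104 + 13*(184/793)) - 2482378 = (-104 + 184/61) - 2482378 = -6160/61 - 2482378 = -151431218/61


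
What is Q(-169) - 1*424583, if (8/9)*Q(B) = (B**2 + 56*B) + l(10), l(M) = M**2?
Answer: -3223891/8 ≈ -4.0299e+5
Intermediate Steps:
Q(B) = 225/2 + 63*B + 9*B**2/8 (Q(B) = 9*((B**2 + 56*B) + 10**2)/8 = 9*((B**2 + 56*B) + 100)/8 = 9*(100 + B**2 + 56*B)/8 = 225/2 + 63*B + 9*B**2/8)
Q(-169) - 1*424583 = (225/2 + 63*(-169) + (9/8)*(-169)**2) - 1*424583 = (225/2 - 10647 + (9/8)*28561) - 424583 = (225/2 - 10647 + 257049/8) - 424583 = 172773/8 - 424583 = -3223891/8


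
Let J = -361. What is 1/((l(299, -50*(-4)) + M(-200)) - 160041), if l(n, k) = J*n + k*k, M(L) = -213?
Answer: -1/228193 ≈ -4.3823e-6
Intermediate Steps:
l(n, k) = k**2 - 361*n (l(n, k) = -361*n + k*k = -361*n + k**2 = k**2 - 361*n)
1/((l(299, -50*(-4)) + M(-200)) - 160041) = 1/((((-50*(-4))**2 - 361*299) - 213) - 160041) = 1/(((200**2 - 107939) - 213) - 160041) = 1/(((40000 - 107939) - 213) - 160041) = 1/((-67939 - 213) - 160041) = 1/(-68152 - 160041) = 1/(-228193) = -1/228193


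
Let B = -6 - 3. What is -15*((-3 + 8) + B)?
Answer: 60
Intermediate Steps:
B = -9
-15*((-3 + 8) + B) = -15*((-3 + 8) - 9) = -15*(5 - 9) = -15*(-4) = 60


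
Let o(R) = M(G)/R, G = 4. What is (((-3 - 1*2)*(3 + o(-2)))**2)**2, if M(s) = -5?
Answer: 9150625/16 ≈ 5.7191e+5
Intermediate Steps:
o(R) = -5/R
(((-3 - 1*2)*(3 + o(-2)))**2)**2 = (((-3 - 1*2)*(3 - 5/(-2)))**2)**2 = (((-3 - 2)*(3 - 5*(-1/2)))**2)**2 = ((-5*(3 + 5/2))**2)**2 = ((-5*11/2)**2)**2 = ((-55/2)**2)**2 = (3025/4)**2 = 9150625/16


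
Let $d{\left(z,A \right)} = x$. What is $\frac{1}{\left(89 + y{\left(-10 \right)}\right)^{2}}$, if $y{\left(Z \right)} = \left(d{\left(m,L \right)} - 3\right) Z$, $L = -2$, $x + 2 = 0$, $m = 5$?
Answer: $\frac{1}{19321} \approx 5.1757 \cdot 10^{-5}$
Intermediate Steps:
$x = -2$ ($x = -2 + 0 = -2$)
$d{\left(z,A \right)} = -2$
$y{\left(Z \right)} = - 5 Z$ ($y{\left(Z \right)} = \left(-2 - 3\right) Z = - 5 Z$)
$\frac{1}{\left(89 + y{\left(-10 \right)}\right)^{2}} = \frac{1}{\left(89 - -50\right)^{2}} = \frac{1}{\left(89 + 50\right)^{2}} = \frac{1}{139^{2}} = \frac{1}{19321}$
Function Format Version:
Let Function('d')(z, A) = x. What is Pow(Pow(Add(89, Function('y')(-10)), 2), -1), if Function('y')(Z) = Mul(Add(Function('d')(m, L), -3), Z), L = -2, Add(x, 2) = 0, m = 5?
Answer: Rational(1, 19321) ≈ 5.1757e-5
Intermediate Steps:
x = -2 (x = Add(-2, 0) = -2)
Function('d')(z, A) = -2
Function('y')(Z) = Mul(-5, Z) (Function('y')(Z) = Mul(Add(-2, -3), Z) = Mul(-5, Z))
Pow(Pow(Add(89, Function('y')(-10)), 2), -1) = Pow(Pow(Add(89, Mul(-5, -10)), 2), -1) = Pow(Pow(Add(89, 50), 2), -1) = Pow(Pow(139, 2), -1) = Pow(19321, -1) = Rational(1, 19321)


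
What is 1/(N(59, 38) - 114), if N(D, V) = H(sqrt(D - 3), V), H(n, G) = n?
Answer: -57/6470 - sqrt(14)/6470 ≈ -0.0093882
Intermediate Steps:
N(D, V) = sqrt(-3 + D) (N(D, V) = sqrt(D - 3) = sqrt(-3 + D))
1/(N(59, 38) - 114) = 1/(sqrt(-3 + 59) - 114) = 1/(sqrt(56) - 114) = 1/(2*sqrt(14) - 114) = 1/(-114 + 2*sqrt(14))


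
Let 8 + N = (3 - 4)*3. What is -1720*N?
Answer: 18920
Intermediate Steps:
N = -11 (N = -8 + (3 - 4)*3 = -8 - 1*3 = -8 - 3 = -11)
-1720*N = -1720*(-11) = 18920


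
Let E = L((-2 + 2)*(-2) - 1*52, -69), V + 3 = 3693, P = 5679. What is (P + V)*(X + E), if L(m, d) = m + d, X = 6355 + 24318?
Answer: 286241688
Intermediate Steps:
X = 30673
V = 3690 (V = -3 + 3693 = 3690)
L(m, d) = d + m
E = -121 (E = -69 + ((-2 + 2)*(-2) - 1*52) = -69 + (0*(-2) - 52) = -69 + (0 - 52) = -69 - 52 = -121)
(P + V)*(X + E) = (5679 + 3690)*(30673 - 121) = 9369*30552 = 286241688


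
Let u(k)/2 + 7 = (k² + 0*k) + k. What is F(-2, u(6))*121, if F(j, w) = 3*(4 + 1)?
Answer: 1815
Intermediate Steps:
u(k) = -14 + 2*k + 2*k² (u(k) = -14 + 2*((k² + 0*k) + k) = -14 + 2*((k² + 0) + k) = -14 + 2*(k² + k) = -14 + 2*(k + k²) = -14 + (2*k + 2*k²) = -14 + 2*k + 2*k²)
F(j, w) = 15 (F(j, w) = 3*5 = 15)
F(-2, u(6))*121 = 15*121 = 1815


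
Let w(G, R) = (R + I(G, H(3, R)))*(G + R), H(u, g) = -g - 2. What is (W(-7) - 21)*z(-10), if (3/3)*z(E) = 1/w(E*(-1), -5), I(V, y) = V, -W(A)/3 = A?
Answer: 0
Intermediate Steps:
W(A) = -3*A
H(u, g) = -2 - g
w(G, R) = (G + R)² (w(G, R) = (R + G)*(G + R) = (G + R)*(G + R) = (G + R)²)
z(E) = 1/(25 + E² + 10*E) (z(E) = 1/((E*(-1))² + (-5)² + 2*(E*(-1))*(-5)) = 1/((-E)² + 25 + 2*(-E)*(-5)) = 1/(E² + 25 + 10*E) = 1/(25 + E² + 10*E))
(W(-7) - 21)*z(-10) = (-3*(-7) - 21)/(25 + (-10)² + 10*(-10)) = (21 - 21)/(25 + 100 - 100) = 0/25 = 0*(1/25) = 0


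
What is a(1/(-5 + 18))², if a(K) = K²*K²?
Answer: 1/815730721 ≈ 1.2259e-9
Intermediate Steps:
a(K) = K⁴
a(1/(-5 + 18))² = ((1/(-5 + 18))⁴)² = ((1/13)⁴)² = (1/28561)² = 1/815730721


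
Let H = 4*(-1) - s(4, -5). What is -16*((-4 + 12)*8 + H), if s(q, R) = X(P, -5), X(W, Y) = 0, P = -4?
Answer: -960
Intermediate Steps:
s(q, R) = 0
H = -4 (H = 4*(-1) - 1*0 = -4 + 0 = -4)
-16*((-4 + 12)*8 + H) = -16*((-4 + 12)*8 - 4) = -16*(8*8 - 4) = -16*(64 - 4) = -16*60 = -960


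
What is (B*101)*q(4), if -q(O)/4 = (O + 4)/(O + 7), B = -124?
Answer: 400768/11 ≈ 36433.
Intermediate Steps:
q(O) = -4*(4 + O)/(7 + O) (q(O) = -4*(O + 4)/(O + 7) = -4*(4 + O)/(7 + O))
(B*101)*q(4) = (-124*101)*(4*(-4 - 1*4)/(7 + 4)) = -50096*(-4 - 4)/11 = -50096*(-8)/11 = -12524*(-32/11) = 400768/11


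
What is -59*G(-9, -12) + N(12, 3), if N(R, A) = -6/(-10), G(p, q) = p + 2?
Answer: 2068/5 ≈ 413.60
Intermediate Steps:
G(p, q) = 2 + p
N(R, A) = ⅗ (N(R, A) = -6*(-⅒) = ⅗)
-59*G(-9, -12) + N(12, 3) = -59*(2 - 9) + ⅗ = -59*(-7) + ⅗ = 413 + ⅗ = 2068/5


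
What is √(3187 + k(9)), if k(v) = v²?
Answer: 2*√817 ≈ 57.166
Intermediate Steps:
√(3187 + k(9)) = √(3187 + 9²) = √(3187 + 81) = √3268 = 2*√817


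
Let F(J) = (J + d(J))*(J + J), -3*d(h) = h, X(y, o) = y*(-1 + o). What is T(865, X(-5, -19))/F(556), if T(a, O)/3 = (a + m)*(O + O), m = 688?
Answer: 349425/154568 ≈ 2.2607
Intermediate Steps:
T(a, O) = 6*O*(688 + a) (T(a, O) = 3*((a + 688)*(O + O)) = 3*((688 + a)*(2*O)) = 3*(2*O*(688 + a)) = 6*O*(688 + a))
d(h) = -h/3
F(J) = 4*J**2/3 (F(J) = (J - J/3)*(J + J) = (2*J/3)*(2*J) = 4*J**2/3)
T(865, X(-5, -19))/F(556) = (6*(-5*(-1 - 19))*(688 + 865))/(((4/3)*556**2)) = (6*(-5*(-20))*1553)/(((4/3)*309136)) = (6*100*1553)/(1236544/3) = 931800*(3/1236544) = 349425/154568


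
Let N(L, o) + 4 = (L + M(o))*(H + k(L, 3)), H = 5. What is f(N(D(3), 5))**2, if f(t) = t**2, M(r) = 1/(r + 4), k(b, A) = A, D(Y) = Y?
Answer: 1249198336/6561 ≈ 1.9040e+5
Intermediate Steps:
M(r) = 1/(4 + r)
N(L, o) = -4 + 8*L + 8/(4 + o) (N(L, o) = -4 + (L + 1/(4 + o))*(5 + 3) = -4 + (L + 1/(4 + o))*8 = -4 + (8*L + 8/(4 + o)) = -4 + 8*L + 8/(4 + o))
f(N(D(3), 5))**2 = ((4*(2 + (-1 + 2*3)*(4 + 5))/(4 + 5))**2)**2 = ((4*(2 + (-1 + 6)*9)/9)**2)**2 = ((4*(1/9)*(2 + 5*9))**2)**2 = ((4*(1/9)*(2 + 45))**2)**2 = ((4*(1/9)*47)**2)**2 = ((188/9)**2)**2 = (35344/81)**2 = 1249198336/6561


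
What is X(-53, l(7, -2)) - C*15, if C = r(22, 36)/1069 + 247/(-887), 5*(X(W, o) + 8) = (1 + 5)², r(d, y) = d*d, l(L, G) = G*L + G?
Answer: -16187687/4741015 ≈ -3.4144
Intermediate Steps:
l(L, G) = G + G*L
r(d, y) = d²
X(W, o) = -⅘ (X(W, o) = -8 + (1 + 5)²/5 = -8 + (⅕)*6² = -8 + (⅕)*36 = -8 + 36/5 = -⅘)
C = 165265/948203 (C = 22²/1069 + 247/(-887) = 484*(1/1069) + 247*(-1/887) = 484/1069 - 247/887 = 165265/948203 ≈ 0.17429)
X(-53, l(7, -2)) - C*15 = -⅘ - 165265*15/948203 = -⅘ - 1*2478975/948203 = -⅘ - 2478975/948203 = -16187687/4741015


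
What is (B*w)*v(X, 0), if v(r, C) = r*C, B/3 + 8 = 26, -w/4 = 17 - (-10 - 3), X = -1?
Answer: 0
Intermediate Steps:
w = -120 (w = -4*(17 - (-10 - 3)) = -4*(17 - 1*(-13)) = -4*(17 + 13) = -4*30 = -120)
B = 54 (B = -24 + 3*26 = -24 + 78 = 54)
v(r, C) = C*r
(B*w)*v(X, 0) = (54*(-120))*(0*(-1)) = -6480*0 = 0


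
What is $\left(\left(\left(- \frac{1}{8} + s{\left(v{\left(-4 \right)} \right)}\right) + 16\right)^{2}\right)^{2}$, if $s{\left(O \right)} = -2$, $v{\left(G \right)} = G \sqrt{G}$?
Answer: $\frac{151807041}{4096} \approx 37062.0$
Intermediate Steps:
$v{\left(G \right)} = G^{\frac{3}{2}}$
$\left(\left(\left(- \frac{1}{8} + s{\left(v{\left(-4 \right)} \right)}\right) + 16\right)^{2}\right)^{2} = \left(\left(\left(- \frac{1}{8} - 2\right) + 16\right)^{2}\right)^{2} = \left(\left(- \frac{17}{8} + 16\right)^{2}\right)^{2} = \left(\left(\frac{111}{8}\right)^{2}\right)^{2} = \left(\frac{12321}{64}\right)^{2} = \frac{151807041}{4096}$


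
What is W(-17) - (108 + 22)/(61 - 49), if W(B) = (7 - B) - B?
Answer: 181/6 ≈ 30.167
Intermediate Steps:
W(B) = 7 - 2*B
W(-17) - (108 + 22)/(61 - 49) = (7 - 2*(-17)) - (108 + 22)/(61 - 49) = (7 + 34) - 130/12 = 41 - 130/12 = 41 - 1*65/6 = 41 - 65/6 = 181/6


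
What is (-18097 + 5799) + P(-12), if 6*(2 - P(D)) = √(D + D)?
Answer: -12296 - I*√6/3 ≈ -12296.0 - 0.8165*I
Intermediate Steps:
P(D) = 2 - √2*√D/6 (P(D) = 2 - √(D + D)/6 = 2 - √2*√D/6)
(-18097 + 5799) + P(-12) = (-18097 + 5799) + (2 - √2*√(-12)/6) = -12298 + (2 - √2*2*I*√3/6) = -12298 + (2 - I*√6/3) = -12296 - I*√6/3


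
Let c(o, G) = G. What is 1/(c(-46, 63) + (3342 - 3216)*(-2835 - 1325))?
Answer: -1/524097 ≈ -1.9080e-6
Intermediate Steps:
1/(c(-46, 63) + (3342 - 3216)*(-2835 - 1325)) = 1/(63 + (3342 - 3216)*(-2835 - 1325)) = 1/(63 + 126*(-4160)) = 1/(63 - 524160) = 1/(-524097) = -1/524097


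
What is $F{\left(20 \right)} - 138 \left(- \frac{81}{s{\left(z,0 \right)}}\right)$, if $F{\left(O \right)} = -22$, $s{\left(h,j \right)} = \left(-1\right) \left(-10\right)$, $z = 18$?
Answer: $\frac{5479}{5} \approx 1095.8$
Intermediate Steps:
$s{\left(h,j \right)} = 10$
$F{\left(20 \right)} - 138 \left(- \frac{81}{s{\left(z,0 \right)}}\right) = -22 - 138 \left(- \frac{81}{10}\right) = -22 - 138 \left(\left(-81\right) \frac{1}{10}\right) = -22 - - \frac{5589}{5} = -22 + \frac{5589}{5} = \frac{5479}{5}$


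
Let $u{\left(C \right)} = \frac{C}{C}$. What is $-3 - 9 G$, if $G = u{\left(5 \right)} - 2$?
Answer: $6$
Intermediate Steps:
$u{\left(C \right)} = 1$
$G = -1$ ($G = 1 - 2 = -1$)
$-3 - 9 G = -3 - -9 = -3 + 9 = 6$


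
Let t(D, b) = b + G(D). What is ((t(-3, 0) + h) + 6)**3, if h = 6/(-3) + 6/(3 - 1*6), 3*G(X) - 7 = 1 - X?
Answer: 4913/27 ≈ 181.96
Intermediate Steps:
G(X) = 8/3 - X/3 (G(X) = 7/3 + (1 - X)/3 = 7/3 + (1/3 - X/3) = 8/3 - X/3)
t(D, b) = 8/3 + b - D/3 (t(D, b) = b + (8/3 - D/3) = 8/3 + b - D/3)
h = -4 (h = 6*(-1/3) + 6/(3 - 6) = -2 + 6/(-3) = -2 + 6*(-1/3) = -2 - 2 = -4)
((t(-3, 0) + h) + 6)**3 = (((8/3 + 0 - 1/3*(-3)) - 4) + 6)**3 = (((8/3 + 0 + 1) - 4) + 6)**3 = ((11/3 - 4) + 6)**3 = (-1/3 + 6)**3 = (17/3)**3 = 4913/27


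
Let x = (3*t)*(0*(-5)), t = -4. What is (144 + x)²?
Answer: 20736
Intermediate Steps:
x = 0 (x = (3*(-4))*(0*(-5)) = -12*0 = 0)
(144 + x)² = (144 + 0)² = 144² = 20736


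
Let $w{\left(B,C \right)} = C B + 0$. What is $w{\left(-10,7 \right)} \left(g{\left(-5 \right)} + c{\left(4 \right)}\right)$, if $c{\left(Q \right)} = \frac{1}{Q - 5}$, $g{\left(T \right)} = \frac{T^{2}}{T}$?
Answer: $420$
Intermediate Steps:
$g{\left(T \right)} = T$
$w{\left(B,C \right)} = B C$ ($w{\left(B,C \right)} = B C + 0 = B C$)
$c{\left(Q \right)} = \frac{1}{-5 + Q}$
$w{\left(-10,7 \right)} \left(g{\left(-5 \right)} + c{\left(4 \right)}\right) = \left(-10\right) 7 \left(-5 + \frac{1}{-5 + 4}\right) = - 70 \left(-5 + \frac{1}{-1}\right) = - 70 \left(-5 - 1\right) = \left(-70\right) \left(-6\right) = 420$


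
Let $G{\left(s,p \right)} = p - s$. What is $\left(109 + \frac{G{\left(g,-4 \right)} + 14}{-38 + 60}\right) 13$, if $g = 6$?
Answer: $\frac{15613}{11} \approx 1419.4$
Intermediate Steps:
$\left(109 + \frac{G{\left(g,-4 \right)} + 14}{-38 + 60}\right) 13 = \left(109 + \frac{\left(-4 - 6\right) + 14}{-38 + 60}\right) 13 = \left(109 + \frac{\left(-4 - 6\right) + 14}{22}\right) 13 = \left(109 + \left(-10 + 14\right) \frac{1}{22}\right) 13 = \left(109 + 4 \cdot \frac{1}{22}\right) 13 = \left(109 + \frac{2}{11}\right) 13 = \frac{1201}{11} \cdot 13 = \frac{15613}{11}$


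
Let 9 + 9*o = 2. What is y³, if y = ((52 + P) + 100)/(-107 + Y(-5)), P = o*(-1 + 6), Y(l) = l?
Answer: -2368593037/1024192512 ≈ -2.3126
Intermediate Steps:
o = -7/9 (o = -1 + (⅑)*2 = -1 + 2/9 = -7/9 ≈ -0.77778)
P = -35/9 (P = -7*(-1 + 6)/9 = -7/9*5 = -35/9 ≈ -3.8889)
y = -1333/1008 (y = ((52 - 35/9) + 100)/(-107 - 5) = (433/9 + 100)/(-112) = (1333/9)*(-1/112) = -1333/1008 ≈ -1.3224)
y³ = (-1333/1008)³ = -2368593037/1024192512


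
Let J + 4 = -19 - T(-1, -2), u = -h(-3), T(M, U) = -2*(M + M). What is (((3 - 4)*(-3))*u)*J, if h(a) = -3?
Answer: -243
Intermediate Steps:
T(M, U) = -4*M
u = 3 (u = -1*(-3) = 3)
J = -27 (J = -4 + (-19 - (-4)*(-1)) = -4 + (-19 - 1*4) = -4 + (-19 - 4) = -4 - 23 = -27)
(((3 - 4)*(-3))*u)*J = (((3 - 4)*(-3))*3)*(-27) = (-1*(-3)*3)*(-27) = (3*3)*(-27) = 9*(-27) = -243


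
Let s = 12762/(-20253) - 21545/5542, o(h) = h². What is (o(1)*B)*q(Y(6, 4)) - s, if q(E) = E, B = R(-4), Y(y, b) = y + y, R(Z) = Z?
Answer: -1626848053/37414042 ≈ -43.482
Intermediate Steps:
Y(y, b) = 2*y
B = -4
s = -169025963/37414042 (s = 12762*(-1/20253) - 21545*1/5542 = -4254/6751 - 21545/5542 = -169025963/37414042 ≈ -4.5177)
(o(1)*B)*q(Y(6, 4)) - s = (1²*(-4))*(2*6) - 1*(-169025963/37414042) = (1*(-4))*12 + 169025963/37414042 = -4*12 + 169025963/37414042 = -48 + 169025963/37414042 = -1626848053/37414042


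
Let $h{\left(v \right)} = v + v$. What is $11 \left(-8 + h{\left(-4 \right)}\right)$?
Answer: $-176$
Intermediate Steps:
$h{\left(v \right)} = 2 v$
$11 \left(-8 + h{\left(-4 \right)}\right) = 11 \left(-8 + 2 \left(-4\right)\right) = 11 \left(-8 - 8\right) = 11 \left(-16\right) = -176$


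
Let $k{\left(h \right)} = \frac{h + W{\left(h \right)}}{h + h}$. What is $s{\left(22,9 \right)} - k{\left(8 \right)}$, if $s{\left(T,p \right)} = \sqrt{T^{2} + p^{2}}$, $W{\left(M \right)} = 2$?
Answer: $- \frac{5}{8} + \sqrt{565} \approx 23.145$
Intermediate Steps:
$k{\left(h \right)} = \frac{2 + h}{2 h}$ ($k{\left(h \right)} = \frac{h + 2}{h + h} = \frac{2 + h}{2 h}$)
$s{\left(22,9 \right)} - k{\left(8 \right)} = \sqrt{22^{2} + 9^{2}} - \frac{2 + 8}{2 \cdot 8} = \sqrt{484 + 81} - \frac{1}{2} \cdot \frac{1}{8} \cdot 10 = \sqrt{565} - \frac{5}{8} = - \frac{5}{8} + \sqrt{565}$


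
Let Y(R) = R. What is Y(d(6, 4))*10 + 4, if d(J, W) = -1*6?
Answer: -56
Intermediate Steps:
d(J, W) = -6
Y(d(6, 4))*10 + 4 = -6*10 + 4 = -60 + 4 = -56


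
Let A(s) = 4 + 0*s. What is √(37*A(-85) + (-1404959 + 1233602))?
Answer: I*√171209 ≈ 413.77*I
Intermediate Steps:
A(s) = 4 (A(s) = 4 + 0 = 4)
√(37*A(-85) + (-1404959 + 1233602)) = √(37*4 + (-1404959 + 1233602)) = √(148 - 171357) = √(-171209) = I*√171209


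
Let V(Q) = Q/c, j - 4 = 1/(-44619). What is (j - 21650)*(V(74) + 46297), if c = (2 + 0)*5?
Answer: -14907282911050/14873 ≈ -1.0023e+9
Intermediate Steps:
c = 10 (c = 2*5 = 10)
j = 178475/44619 (j = 4 + 1/(-44619) = 4 - 1/44619 = 178475/44619 ≈ 4.0000)
V(Q) = Q/10
(j - 21650)*(V(74) + 46297) = (178475/44619 - 21650)*((⅒)*74 + 46297) = -965822875*(37/5 + 46297)/44619 = -965822875/44619*231522/5 = -14907282911050/14873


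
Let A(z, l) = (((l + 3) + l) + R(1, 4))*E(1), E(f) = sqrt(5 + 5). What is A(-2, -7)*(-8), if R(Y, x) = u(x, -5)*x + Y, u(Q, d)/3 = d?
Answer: 560*sqrt(10) ≈ 1770.9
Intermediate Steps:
u(Q, d) = 3*d
E(f) = sqrt(10)
R(Y, x) = Y - 15*x (R(Y, x) = (3*(-5))*x + Y = -15*x + Y = Y - 15*x)
A(z, l) = sqrt(10)*(-56 + 2*l) (A(z, l) = (((l + 3) + l) + (1 - 15*4))*sqrt(10) = (((3 + l) + l) + (1 - 60))*sqrt(10) = ((3 + 2*l) - 59)*sqrt(10) = (-56 + 2*l)*sqrt(10) = sqrt(10)*(-56 + 2*l))
A(-2, -7)*(-8) = (2*sqrt(10)*(-28 - 7))*(-8) = (2*sqrt(10)*(-35))*(-8) = -70*sqrt(10)*(-8) = 560*sqrt(10)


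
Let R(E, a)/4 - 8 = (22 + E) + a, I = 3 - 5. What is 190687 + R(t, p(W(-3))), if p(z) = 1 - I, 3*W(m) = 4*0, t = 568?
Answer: 193091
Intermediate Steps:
I = -2
W(m) = 0 (W(m) = (4*0)/3 = (⅓)*0 = 0)
p(z) = 3 (p(z) = 1 - 1*(-2) = 1 + 2 = 3)
R(E, a) = 120 + 4*E + 4*a (R(E, a) = 32 + 4*((22 + E) + a) = 32 + 4*(22 + E + a) = 32 + (88 + 4*E + 4*a) = 120 + 4*E + 4*a)
190687 + R(t, p(W(-3))) = 190687 + (120 + 4*568 + 4*3) = 190687 + (120 + 2272 + 12) = 190687 + 2404 = 193091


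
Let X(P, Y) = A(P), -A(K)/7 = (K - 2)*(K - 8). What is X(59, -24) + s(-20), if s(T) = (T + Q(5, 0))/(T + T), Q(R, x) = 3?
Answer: -813943/40 ≈ -20349.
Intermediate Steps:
A(K) = -7*(-8 + K)*(-2 + K) (A(K) = -7*(K - 2)*(K - 8) = -7*(-2 + K)*(-8 + K) = -7*(-8 + K)*(-2 + K))
X(P, Y) = -112 - 7*P**2 + 70*P
s(T) = (3 + T)/(2*T) (s(T) = (T + 3)/(T + T) = (3 + T)/((2*T)) = (3 + T)*(1/(2*T)) = (3 + T)/(2*T))
X(59, -24) + s(-20) = (-112 - 7*59**2 + 70*59) + (1/2)*(3 - 20)/(-20) = (-112 - 7*3481 + 4130) + (1/2)*(-1/20)*(-17) = (-112 - 24367 + 4130) + 17/40 = -20349 + 17/40 = -813943/40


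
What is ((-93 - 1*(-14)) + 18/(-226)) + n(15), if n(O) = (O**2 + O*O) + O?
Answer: 43609/113 ≈ 385.92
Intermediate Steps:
n(O) = O + 2*O**2 (n(O) = (O**2 + O**2) + O = 2*O**2 + O = O + 2*O**2)
((-93 - 1*(-14)) + 18/(-226)) + n(15) = ((-93 - 1*(-14)) + 18/(-226)) + 15*(1 + 2*15) = ((-93 + 14) + 18*(-1/226)) + 15*(1 + 30) = (-79 - 9/113) + 15*31 = -8936/113 + 465 = 43609/113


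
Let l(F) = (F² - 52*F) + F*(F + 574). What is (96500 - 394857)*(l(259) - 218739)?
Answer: -15103129697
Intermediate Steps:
l(F) = F² - 52*F + F*(574 + F) (l(F) = (F² - 52*F) + F*(574 + F) = F² - 52*F + F*(574 + F))
(96500 - 394857)*(l(259) - 218739) = (96500 - 394857)*(2*259*(261 + 259) - 218739) = -298357*(2*259*520 - 218739) = -298357*(269360 - 218739) = -298357*50621 = -15103129697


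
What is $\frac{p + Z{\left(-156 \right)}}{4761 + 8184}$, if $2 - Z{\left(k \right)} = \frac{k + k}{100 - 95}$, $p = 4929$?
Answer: $\frac{24967}{64725} \approx 0.38574$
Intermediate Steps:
$Z{\left(k \right)} = 2 - \frac{2 k}{5}$ ($Z{\left(k \right)} = 2 - \frac{k + k}{100 - 95} = 2 - \frac{2 k}{5}$)
$\frac{p + Z{\left(-156 \right)}}{4761 + 8184} = \frac{4929 + \left(2 - - \frac{312}{5}\right)}{4761 + 8184} = \frac{4929 + \left(2 + \frac{312}{5}\right)}{12945} = \left(4929 + \frac{322}{5}\right) \frac{1}{12945} = \frac{24967}{5} \cdot \frac{1}{12945} = \frac{24967}{64725}$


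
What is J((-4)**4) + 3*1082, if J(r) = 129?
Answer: 3375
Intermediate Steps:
J((-4)**4) + 3*1082 = 129 + 3*1082 = 129 + 3246 = 3375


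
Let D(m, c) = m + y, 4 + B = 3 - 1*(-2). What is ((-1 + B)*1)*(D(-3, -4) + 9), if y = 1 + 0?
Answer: 0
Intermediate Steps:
B = 1 (B = -4 + (3 - 1*(-2)) = -4 + (3 + 2) = -4 + 5 = 1)
y = 1
D(m, c) = 1 + m (D(m, c) = m + 1 = 1 + m)
((-1 + B)*1)*(D(-3, -4) + 9) = ((-1 + 1)*1)*((1 - 3) + 9) = (0*1)*(-2 + 9) = 0*7 = 0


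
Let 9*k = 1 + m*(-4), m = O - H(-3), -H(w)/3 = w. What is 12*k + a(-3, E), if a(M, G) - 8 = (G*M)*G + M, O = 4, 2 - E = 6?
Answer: -15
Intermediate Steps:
E = -4 (E = 2 - 1*6 = 2 - 6 = -4)
H(w) = -3*w
a(M, G) = 8 + M + M*G² (a(M, G) = 8 + ((G*M)*G + M) = 8 + (M*G² + M) = 8 + (M + M*G²) = 8 + M + M*G²)
m = -5 (m = 4 - (-3)*(-3) = 4 - 1*9 = 4 - 9 = -5)
k = 7/3 (k = (1 - 5*(-4))/9 = (1 + 20)/9 = (⅑)*21 = 7/3 ≈ 2.3333)
12*k + a(-3, E) = 12*(7/3) + (8 - 3 - 3*(-4)²) = 28 + (8 - 3 - 3*16) = 28 + (8 - 3 - 48) = 28 - 43 = -15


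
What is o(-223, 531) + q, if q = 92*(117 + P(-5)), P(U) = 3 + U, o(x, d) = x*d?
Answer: -107833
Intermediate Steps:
o(x, d) = d*x
q = 10580 (q = 92*(117 + (3 - 5)) = 92*(117 - 2) = 92*115 = 10580)
o(-223, 531) + q = 531*(-223) + 10580 = -118413 + 10580 = -107833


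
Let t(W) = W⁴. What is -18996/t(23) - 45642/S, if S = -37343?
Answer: 12063135294/10450102463 ≈ 1.1544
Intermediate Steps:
-18996/t(23) - 45642/S = -18996/(23⁴) - 45642/(-37343) = -18996/279841 - 45642*(-1/37343) = -18996*1/279841 + 45642/37343 = -18996/279841 + 45642/37343 = 12063135294/10450102463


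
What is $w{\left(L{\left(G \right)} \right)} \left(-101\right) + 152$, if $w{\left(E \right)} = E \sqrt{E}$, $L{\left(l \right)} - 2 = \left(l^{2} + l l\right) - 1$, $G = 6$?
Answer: $152 - 7373 \sqrt{73} \approx -62843.0$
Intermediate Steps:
$L{\left(l \right)} = 1 + 2 l^{2}$ ($L{\left(l \right)} = 2 - \left(1 - l^{2} - l l\right) = 2 + \left(\left(l^{2} + l^{2}\right) - 1\right) = 2 + \left(2 l^{2} - 1\right) = 2 + \left(-1 + 2 l^{2}\right) = 1 + 2 l^{2}$)
$w{\left(E \right)} = E^{\frac{3}{2}}$
$w{\left(L{\left(G \right)} \right)} \left(-101\right) + 152 = \left(1 + 2 \cdot 6^{2}\right)^{\frac{3}{2}} \left(-101\right) + 152 = \left(1 + 2 \cdot 36\right)^{\frac{3}{2}} \left(-101\right) + 152 = \left(1 + 72\right)^{\frac{3}{2}} \left(-101\right) + 152 = 73^{\frac{3}{2}} \left(-101\right) + 152 = 73 \sqrt{73} \left(-101\right) + 152 = - 7373 \sqrt{73} + 152 = 152 - 7373 \sqrt{73}$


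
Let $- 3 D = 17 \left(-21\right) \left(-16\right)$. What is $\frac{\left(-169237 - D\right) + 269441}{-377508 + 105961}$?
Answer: $- \frac{102108}{271547} \approx -0.37602$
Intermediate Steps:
$D = -1904$ ($D = - \frac{17 \left(-21\right) \left(-16\right)}{3} = - \frac{\left(-357\right) \left(-16\right)}{3} = \left(- \frac{1}{3}\right) 5712 = -1904$)
$\frac{\left(-169237 - D\right) + 269441}{-377508 + 105961} = \frac{\left(-169237 - -1904\right) + 269441}{-377508 + 105961} = \frac{\left(-169237 + 1904\right) + 269441}{-271547} = \left(-167333 + 269441\right) \left(- \frac{1}{271547}\right) = 102108 \left(- \frac{1}{271547}\right) = - \frac{102108}{271547}$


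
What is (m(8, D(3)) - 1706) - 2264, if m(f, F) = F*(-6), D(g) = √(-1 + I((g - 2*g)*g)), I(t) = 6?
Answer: -3970 - 6*√5 ≈ -3983.4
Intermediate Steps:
D(g) = √5 (D(g) = √(-1 + 6) = √5)
m(f, F) = -6*F
(m(8, D(3)) - 1706) - 2264 = (-6*√5 - 1706) - 2264 = (-1706 - 6*√5) - 2264 = -3970 - 6*√5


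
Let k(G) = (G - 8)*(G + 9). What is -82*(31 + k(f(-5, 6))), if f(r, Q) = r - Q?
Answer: -5658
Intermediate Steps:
k(G) = (-8 + G)*(9 + G)
-82*(31 + k(f(-5, 6))) = -82*(31 + (-72 + (-5 - 1*6) + (-5 - 1*6)²)) = -82*(31 + (-72 + (-5 - 6) + (-5 - 6)²)) = -82*(31 + (-72 - 11 + (-11)²)) = -82*(31 + (-72 - 11 + 121)) = -82*(31 + 38) = -82*69 = -5658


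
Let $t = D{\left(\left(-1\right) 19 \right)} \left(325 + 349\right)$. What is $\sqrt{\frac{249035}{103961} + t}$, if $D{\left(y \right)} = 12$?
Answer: $\frac{\sqrt{87440100373483}}{103961} \approx 89.947$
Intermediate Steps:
$t = 8088$ ($t = 12 \left(325 + 349\right) = 12 \cdot 674 = 8088$)
$\sqrt{\frac{249035}{103961} + t} = \sqrt{\frac{249035}{103961} + 8088} = \sqrt{\frac{841085603}{103961}} = \frac{\sqrt{87440100373483}}{103961}$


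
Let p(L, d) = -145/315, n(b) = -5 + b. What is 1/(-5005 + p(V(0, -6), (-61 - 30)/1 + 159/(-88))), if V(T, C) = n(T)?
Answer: -63/315344 ≈ -0.00019978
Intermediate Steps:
V(T, C) = -5 + T
p(L, d) = -29/63 (p(L, d) = -145*1/315 = -29/63)
1/(-5005 + p(V(0, -6), (-61 - 30)/1 + 159/(-88))) = 1/(-5005 - 29/63) = 1/(-315344/63) = -63/315344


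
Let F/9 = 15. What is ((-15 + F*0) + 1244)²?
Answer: 1510441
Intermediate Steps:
F = 135 (F = 9*15 = 135)
((-15 + F*0) + 1244)² = ((-15 + 135*0) + 1244)² = ((-15 + 0) + 1244)² = (-15 + 1244)² = 1229² = 1510441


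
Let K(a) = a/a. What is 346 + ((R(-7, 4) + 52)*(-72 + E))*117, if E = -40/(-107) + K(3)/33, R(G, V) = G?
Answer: -443265533/1177 ≈ -3.7661e+5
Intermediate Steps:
K(a) = 1
E = 1427/3531 (E = -40/(-107) + 1/33 = -40*(-1/107) + 1*(1/33) = 40/107 + 1/33 = 1427/3531 ≈ 0.40413)
346 + ((R(-7, 4) + 52)*(-72 + E))*117 = 346 + ((-7 + 52)*(-72 + 1427/3531))*117 = 346 + (45*(-252805/3531))*117 = 346 - 3792075/1177*117 = 346 - 443672775/1177 = -443265533/1177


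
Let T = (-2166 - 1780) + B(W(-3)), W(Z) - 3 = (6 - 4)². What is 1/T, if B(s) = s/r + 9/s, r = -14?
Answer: -14/55233 ≈ -0.00025347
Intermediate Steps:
W(Z) = 7 (W(Z) = 3 + (6 - 4)² = 3 + 2² = 3 + 4 = 7)
B(s) = 9/s - s/14 (B(s) = s/(-14) + 9/s = s*(-1/14) + 9/s = -s/14 + 9/s = 9/s - s/14)
T = -55233/14 (T = (-2166 - 1780) + (9/7 - 1/14*7) = -3946 + (9*(⅐) - ½) = -3946 + (9/7 - ½) = -3946 + 11/14 = -55233/14 ≈ -3945.2)
1/T = 1/(-55233/14) = -14/55233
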